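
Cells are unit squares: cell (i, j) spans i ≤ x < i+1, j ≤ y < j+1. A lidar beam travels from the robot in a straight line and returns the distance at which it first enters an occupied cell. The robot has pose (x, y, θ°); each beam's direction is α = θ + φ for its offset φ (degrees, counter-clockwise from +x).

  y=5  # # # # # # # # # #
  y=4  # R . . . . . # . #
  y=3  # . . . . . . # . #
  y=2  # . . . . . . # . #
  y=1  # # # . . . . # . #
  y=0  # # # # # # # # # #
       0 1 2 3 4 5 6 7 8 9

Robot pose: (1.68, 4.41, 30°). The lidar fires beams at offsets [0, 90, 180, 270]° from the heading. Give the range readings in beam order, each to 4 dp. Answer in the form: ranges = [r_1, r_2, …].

beam 1: φ=0°, α=30°
  direction (0.8660, 0.5000); cell (1,4); t to first gridline: x 0.3695, y 1.1800 (then +1.1547 / +2.0000)
    (2,4) via x @ 0.3695
    (2,5) via y @ 1.1800  # hit
  → r_1 = 1.1800
beam 2: φ=90°, α=120°
  direction (-0.5000, 0.8660); cell (1,4); t to first gridline: x 1.3600, y 0.6813 (then +2.0000 / +1.1547)
    (1,5) via y @ 0.6813  # hit
  → r_2 = 0.6813
beam 3: φ=180°, α=210°
  direction (-0.8660, -0.5000); cell (1,4); t to first gridline: x 0.7852, y 0.8200 (then +1.1547 / +2.0000)
    (0,4) via x @ 0.7852  # hit
  → r_3 = 0.7852
beam 4: φ=270°, α=300°
  direction (0.5000, -0.8660); cell (1,4); t to first gridline: x 0.6400, y 0.4734 (then +2.0000 / +1.1547)
    (1,3) via y @ 0.4734
    (2,3) via x @ 0.6400
    (2,2) via y @ 1.6281
    (3,2) via x @ 2.6400
    (3,1) via y @ 2.7828
    (3,0) via y @ 3.9375  # hit
  → r_4 = 3.9375

ranges = [1.1800, 0.6813, 0.7852, 3.9375]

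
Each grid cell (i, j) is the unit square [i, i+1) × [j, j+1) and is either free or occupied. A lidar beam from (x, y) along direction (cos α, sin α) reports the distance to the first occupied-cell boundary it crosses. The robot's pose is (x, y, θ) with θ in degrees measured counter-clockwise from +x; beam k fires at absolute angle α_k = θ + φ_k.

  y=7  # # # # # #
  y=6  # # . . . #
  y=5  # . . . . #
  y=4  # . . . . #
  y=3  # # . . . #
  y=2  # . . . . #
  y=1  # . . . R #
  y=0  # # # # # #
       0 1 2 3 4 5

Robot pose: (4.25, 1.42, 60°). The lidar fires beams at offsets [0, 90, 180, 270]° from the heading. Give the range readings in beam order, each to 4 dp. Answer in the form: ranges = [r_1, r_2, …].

beam 1: φ=0°, α=60°
  d=(0.5000,0.8660)  start (4,1)  tX=1.5000 tY=0.6697  stride 1/|dx|=2.0000 1/|dy|=1.1547
    cross y-line → (4,2), t=0.6697
    cross x-line → (5,2), t=1.5000 (wall)
  → r_1 = 1.5000
beam 2: φ=90°, α=150°
  d=(-0.8660,0.5000)  start (4,1)  tX=0.2887 tY=1.1600  stride 1/|dx|=1.1547 1/|dy|=2.0000
    cross x-line → (3,1), t=0.2887
    cross y-line → (3,2), t=1.1600
    cross x-line → (2,2), t=1.4434
    cross x-line → (1,2), t=2.5981
    cross y-line → (1,3), t=3.1600 (wall)
  → r_2 = 3.1600
beam 3: φ=180°, α=240°
  d=(-0.5000,-0.8660)  start (4,1)  tX=0.5000 tY=0.4850  stride 1/|dx|=2.0000 1/|dy|=1.1547
    cross y-line → (4,0), t=0.4850 (wall)
  → r_3 = 0.4850
beam 4: φ=270°, α=330°
  d=(0.8660,-0.5000)  start (4,1)  tX=0.8660 tY=0.8400  stride 1/|dx|=1.1547 1/|dy|=2.0000
    cross y-line → (4,0), t=0.8400 (wall)
  → r_4 = 0.8400

ranges = [1.5000, 3.1600, 0.4850, 0.8400]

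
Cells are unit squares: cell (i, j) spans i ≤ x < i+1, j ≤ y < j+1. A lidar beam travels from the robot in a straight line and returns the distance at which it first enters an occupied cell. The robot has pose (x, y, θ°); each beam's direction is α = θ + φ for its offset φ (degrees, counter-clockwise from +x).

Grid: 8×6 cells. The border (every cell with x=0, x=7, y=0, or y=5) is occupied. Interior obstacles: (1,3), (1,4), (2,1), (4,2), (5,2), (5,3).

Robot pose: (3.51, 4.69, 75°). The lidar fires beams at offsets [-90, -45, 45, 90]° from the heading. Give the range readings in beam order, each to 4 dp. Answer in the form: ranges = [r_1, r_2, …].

beam 1: φ=-90°, α=345°
  dir = (cos 345°, sin 345°) = (0.9659, -0.2588); from cell (3,4)
  next x-line at t=0.5073, next y-line at t=2.6660; Δt_x=1.0353, Δt_y=3.8637
    x: enter (4,4) at t=0.5073
    x: enter (5,4) at t=1.5426
    x: enter (6,4) at t=2.5778
    y: enter (6,3) at t=2.6660
    x: enter (7,3) at t=3.6131 ← occupied
  → r_1 = 3.6131
beam 2: φ=-45°, α=30°
  dir = (cos 30°, sin 30°) = (0.8660, 0.5000); from cell (3,4)
  next x-line at t=0.5658, next y-line at t=0.6200; Δt_x=1.1547, Δt_y=2.0000
    x: enter (4,4) at t=0.5658
    y: enter (4,5) at t=0.6200 ← occupied
  → r_2 = 0.6200
beam 3: φ=45°, α=120°
  dir = (cos 120°, sin 120°) = (-0.5000, 0.8660); from cell (3,4)
  next x-line at t=1.0200, next y-line at t=0.3580; Δt_x=2.0000, Δt_y=1.1547
    y: enter (3,5) at t=0.3580 ← occupied
  → r_3 = 0.3580
beam 4: φ=90°, α=165°
  dir = (cos 165°, sin 165°) = (-0.9659, 0.2588); from cell (3,4)
  next x-line at t=0.5280, next y-line at t=1.1977; Δt_x=1.0353, Δt_y=3.8637
    x: enter (2,4) at t=0.5280
    y: enter (2,5) at t=1.1977 ← occupied
  → r_4 = 1.1977

ranges = [3.6131, 0.6200, 0.3580, 1.1977]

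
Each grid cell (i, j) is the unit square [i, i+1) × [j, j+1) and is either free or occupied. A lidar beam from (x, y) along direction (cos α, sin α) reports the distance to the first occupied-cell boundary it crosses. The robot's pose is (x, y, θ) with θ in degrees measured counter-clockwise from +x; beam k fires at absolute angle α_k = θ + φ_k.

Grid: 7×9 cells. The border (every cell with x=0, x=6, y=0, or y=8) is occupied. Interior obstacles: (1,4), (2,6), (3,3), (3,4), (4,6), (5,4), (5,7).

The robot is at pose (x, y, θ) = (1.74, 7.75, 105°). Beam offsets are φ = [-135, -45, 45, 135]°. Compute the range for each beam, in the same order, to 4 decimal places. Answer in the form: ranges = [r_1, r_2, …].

ranges = [2.6096, 0.2887, 0.5000, 1.4800]

beam 1: φ=-135°, α=330°
  direction (0.8660, -0.5000); cell (1,7); t to first gridline: x 0.3002, y 1.5000 (then +1.1547 / +2.0000)
    (2,7) via x @ 0.3002
    (3,7) via x @ 1.4549
    (3,6) via y @ 1.5000
    (4,6) via x @ 2.6096  # hit
  → r_1 = 2.6096
beam 2: φ=-45°, α=60°
  direction (0.5000, 0.8660); cell (1,7); t to first gridline: x 0.5200, y 0.2887 (then +2.0000 / +1.1547)
    (1,8) via y @ 0.2887  # hit
  → r_2 = 0.2887
beam 3: φ=45°, α=150°
  direction (-0.8660, 0.5000); cell (1,7); t to first gridline: x 0.8545, y 0.5000 (then +1.1547 / +2.0000)
    (1,8) via y @ 0.5000  # hit
  → r_3 = 0.5000
beam 4: φ=135°, α=240°
  direction (-0.5000, -0.8660); cell (1,7); t to first gridline: x 1.4800, y 0.8660 (then +2.0000 / +1.1547)
    (1,6) via y @ 0.8660
    (0,6) via x @ 1.4800  # hit
  → r_4 = 1.4800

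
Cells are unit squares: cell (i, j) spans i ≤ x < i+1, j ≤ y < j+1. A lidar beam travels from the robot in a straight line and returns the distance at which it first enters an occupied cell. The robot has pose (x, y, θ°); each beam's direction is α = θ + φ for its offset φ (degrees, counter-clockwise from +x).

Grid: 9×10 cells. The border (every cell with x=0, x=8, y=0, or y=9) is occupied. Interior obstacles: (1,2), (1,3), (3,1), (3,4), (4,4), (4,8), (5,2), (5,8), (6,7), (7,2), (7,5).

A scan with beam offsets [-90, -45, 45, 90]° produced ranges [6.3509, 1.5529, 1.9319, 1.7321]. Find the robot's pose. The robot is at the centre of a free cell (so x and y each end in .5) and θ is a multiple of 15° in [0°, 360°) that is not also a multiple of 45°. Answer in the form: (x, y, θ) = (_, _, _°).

Enumerate (i+0.5, j+0.5, θ) over the 45 free cells and 16 admissible headings. For each, cast all 4 beams and compare to the given ranges.
  (5.5, 3.5, 195°): beam 1 = 4.6587 ≠ 6.3509 ✗
  (7.5, 7.5, 165°): beam 1 = 1.5529 ≠ 6.3509 ✗
  (6.5, 2.5, 15°): beam 1 = 1.5529 ≠ 6.3509 ✗
  …
  (6.5, 4.5, 240°): r_1=6.3509, r_2=1.5529, r_3=1.9319, r_4=1.7321 — all match ✓
Only this pose fits every beam.

(x, y, θ) = (6.5, 4.5, 240°)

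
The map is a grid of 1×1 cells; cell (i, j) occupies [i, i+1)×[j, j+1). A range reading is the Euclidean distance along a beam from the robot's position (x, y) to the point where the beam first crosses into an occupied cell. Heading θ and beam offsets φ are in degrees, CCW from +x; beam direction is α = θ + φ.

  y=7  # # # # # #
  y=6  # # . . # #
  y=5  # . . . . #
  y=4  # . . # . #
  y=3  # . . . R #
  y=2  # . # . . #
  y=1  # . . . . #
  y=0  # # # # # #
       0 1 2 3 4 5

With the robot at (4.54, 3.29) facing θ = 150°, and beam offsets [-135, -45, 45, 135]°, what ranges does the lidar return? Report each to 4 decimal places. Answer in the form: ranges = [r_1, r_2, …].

ranges = [0.4762, 3.8409, 1.5943, 1.7773]

beam 1: φ=-135°, α=15°
  dir = (cos 15°, sin 15°) = (0.9659, 0.2588); from cell (4,3)
  next x-line at t=0.4762, next y-line at t=2.7432; Δt_x=1.0353, Δt_y=3.8637
    x: enter (5,3) at t=0.4762 ← occupied
  → r_1 = 0.4762
beam 2: φ=-45°, α=105°
  dir = (cos 105°, sin 105°) = (-0.2588, 0.9659); from cell (4,3)
  next x-line at t=2.0864, next y-line at t=0.7350; Δt_x=3.8637, Δt_y=1.0353
    y: enter (4,4) at t=0.7350
    y: enter (4,5) at t=1.7703
    x: enter (3,5) at t=2.0864
    y: enter (3,6) at t=2.8056
    y: enter (3,7) at t=3.8409 ← occupied
  → r_2 = 3.8409
beam 3: φ=45°, α=195°
  dir = (cos 195°, sin 195°) = (-0.9659, -0.2588); from cell (4,3)
  next x-line at t=0.5590, next y-line at t=1.1205; Δt_x=1.0353, Δt_y=3.8637
    x: enter (3,3) at t=0.5590
    y: enter (3,2) at t=1.1205
    x: enter (2,2) at t=1.5943 ← occupied
  → r_3 = 1.5943
beam 4: φ=135°, α=285°
  dir = (cos 285°, sin 285°) = (0.2588, -0.9659); from cell (4,3)
  next x-line at t=1.7773, next y-line at t=0.3002; Δt_x=3.8637, Δt_y=1.0353
    y: enter (4,2) at t=0.3002
    y: enter (4,1) at t=1.3355
    x: enter (5,1) at t=1.7773 ← occupied
  → r_4 = 1.7773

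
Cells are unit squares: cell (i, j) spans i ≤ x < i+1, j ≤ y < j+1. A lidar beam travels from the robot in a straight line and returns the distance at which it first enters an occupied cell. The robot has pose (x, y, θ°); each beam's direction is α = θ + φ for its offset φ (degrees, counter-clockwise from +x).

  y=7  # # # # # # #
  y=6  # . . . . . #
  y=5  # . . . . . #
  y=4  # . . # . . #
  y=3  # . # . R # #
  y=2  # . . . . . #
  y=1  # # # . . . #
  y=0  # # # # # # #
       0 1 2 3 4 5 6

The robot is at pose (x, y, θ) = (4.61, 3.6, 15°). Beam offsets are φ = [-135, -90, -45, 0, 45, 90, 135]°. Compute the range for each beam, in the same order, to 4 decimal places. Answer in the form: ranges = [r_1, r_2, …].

beam 1: φ=-135°, α=240°
  d=(-0.5000,-0.8660)  start (4,3)  tX=1.2200 tY=0.6928  stride 1/|dx|=2.0000 1/|dy|=1.1547
    cross y-line → (4,2), t=0.6928
    cross x-line → (3,2), t=1.2200
    cross y-line → (3,1), t=1.8475
    cross y-line → (3,0), t=3.0022 (wall)
  → r_1 = 3.0022
beam 2: φ=-90°, α=285°
  d=(0.2588,-0.9659)  start (4,3)  tX=1.5068 tY=0.6212  stride 1/|dx|=3.8637 1/|dy|=1.0353
    cross y-line → (4,2), t=0.6212
    cross x-line → (5,2), t=1.5068
    cross y-line → (5,1), t=1.6564
    cross y-line → (5,0), t=2.6917 (wall)
  → r_2 = 2.6917
beam 3: φ=-45°, α=330°
  d=(0.8660,-0.5000)  start (4,3)  tX=0.4503 tY=1.2000  stride 1/|dx|=1.1547 1/|dy|=2.0000
    cross x-line → (5,3), t=0.4503 (wall)
  → r_3 = 0.4503
beam 4: φ=0°, α=15°
  d=(0.9659,0.2588)  start (4,3)  tX=0.4038 tY=1.5455  stride 1/|dx|=1.0353 1/|dy|=3.8637
    cross x-line → (5,3), t=0.4038 (wall)
  → r_4 = 0.4038
beam 5: φ=45°, α=60°
  d=(0.5000,0.8660)  start (4,3)  tX=0.7800 tY=0.4619  stride 1/|dx|=2.0000 1/|dy|=1.1547
    cross y-line → (4,4), t=0.4619
    cross x-line → (5,4), t=0.7800
    cross y-line → (5,5), t=1.6166
    cross y-line → (5,6), t=2.7713
    cross x-line → (6,6), t=2.7800 (wall)
  → r_5 = 2.7800
beam 6: φ=90°, α=105°
  d=(-0.2588,0.9659)  start (4,3)  tX=2.3569 tY=0.4141  stride 1/|dx|=3.8637 1/|dy|=1.0353
    cross y-line → (4,4), t=0.4141
    cross y-line → (4,5), t=1.4494
    cross x-line → (3,5), t=2.3569
    cross y-line → (3,6), t=2.4847
    cross y-line → (3,7), t=3.5199 (wall)
  → r_6 = 3.5199
beam 7: φ=135°, α=150°
  d=(-0.8660,0.5000)  start (4,3)  tX=0.7044 tY=0.8000  stride 1/|dx|=1.1547 1/|dy|=2.0000
    cross x-line → (3,3), t=0.7044
    cross y-line → (3,4), t=0.8000 (wall)
  → r_7 = 0.8000

ranges = [3.0022, 2.6917, 0.4503, 0.4038, 2.7800, 3.5199, 0.8000]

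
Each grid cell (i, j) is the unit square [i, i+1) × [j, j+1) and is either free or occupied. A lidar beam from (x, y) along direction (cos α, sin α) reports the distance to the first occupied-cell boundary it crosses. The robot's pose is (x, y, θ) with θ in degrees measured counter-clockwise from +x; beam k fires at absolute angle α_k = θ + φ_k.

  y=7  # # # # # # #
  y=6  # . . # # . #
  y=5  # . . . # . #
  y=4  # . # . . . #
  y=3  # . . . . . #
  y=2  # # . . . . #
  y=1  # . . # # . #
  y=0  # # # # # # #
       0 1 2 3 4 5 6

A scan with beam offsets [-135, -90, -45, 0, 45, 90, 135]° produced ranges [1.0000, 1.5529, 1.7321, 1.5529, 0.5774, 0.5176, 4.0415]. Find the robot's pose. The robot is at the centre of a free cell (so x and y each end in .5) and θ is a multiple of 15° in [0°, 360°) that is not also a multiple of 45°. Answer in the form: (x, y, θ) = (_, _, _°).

(x, y, θ) = (2.5, 5.5, 195°)

Enumerate (i+0.5, j+0.5, θ) over the 23 free cells and 16 admissible headings. For each, cast all 7 beams and compare to the given ranges.
  (5.5, 1.5, 60°): beam 1 = 0.5176 ≠ 1.0000 ✗
  (5.5, 3.5, 105°): beam 1 = 0.5774 ≠ 1.0000 ✗
  (3.5, 3.5, 150°): beam 1 = 2.5882 ≠ 1.0000 ✗
  …
  (2.5, 5.5, 195°): r_1=1.0000, r_2=1.5529, r_3=1.7321, r_4=1.5529, r_5=0.5774, r_6=0.5176, r_7=4.0415 — all match ✓
No second candidate reproduces the full scan.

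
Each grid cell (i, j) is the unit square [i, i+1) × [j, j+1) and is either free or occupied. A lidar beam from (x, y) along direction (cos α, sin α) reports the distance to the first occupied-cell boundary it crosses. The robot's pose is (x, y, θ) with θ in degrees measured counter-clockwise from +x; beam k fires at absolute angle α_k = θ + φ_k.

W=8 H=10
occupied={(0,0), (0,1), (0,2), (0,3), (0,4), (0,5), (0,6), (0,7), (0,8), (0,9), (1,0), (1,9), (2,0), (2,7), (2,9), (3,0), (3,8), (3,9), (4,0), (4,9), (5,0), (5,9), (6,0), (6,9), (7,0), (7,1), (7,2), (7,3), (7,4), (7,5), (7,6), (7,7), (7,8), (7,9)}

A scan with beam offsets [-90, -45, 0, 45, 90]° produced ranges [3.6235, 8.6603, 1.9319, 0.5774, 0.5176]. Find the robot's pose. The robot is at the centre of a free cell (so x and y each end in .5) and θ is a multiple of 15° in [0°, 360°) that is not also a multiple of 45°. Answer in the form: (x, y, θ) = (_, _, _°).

(x, y, θ) = (6.5, 8.5, 285°)

Candidates: 46 free-cell centres × 16 headings = 736 poses. Raycast each; keep the one whose scan matches to 4 dp.
  (5.5, 2.5, 105°): beam 1 = 1.5529 ≠ 3.6235 ✗
  (1.5, 3.5, 120°): beam 1 = 6.3509 ≠ 3.6235 ✗
  (3.5, 3.5, 345°): beam 1 = 2.5882 ≠ 3.6235 ✗
  …
  (6.5, 8.5, 285°): r_1=3.6235, r_2=8.6603, r_3=1.9319, r_4=0.5774, r_5=0.5176 — all match ✓
Unique over the lattice → pose = (6.5, 8.5, 285°).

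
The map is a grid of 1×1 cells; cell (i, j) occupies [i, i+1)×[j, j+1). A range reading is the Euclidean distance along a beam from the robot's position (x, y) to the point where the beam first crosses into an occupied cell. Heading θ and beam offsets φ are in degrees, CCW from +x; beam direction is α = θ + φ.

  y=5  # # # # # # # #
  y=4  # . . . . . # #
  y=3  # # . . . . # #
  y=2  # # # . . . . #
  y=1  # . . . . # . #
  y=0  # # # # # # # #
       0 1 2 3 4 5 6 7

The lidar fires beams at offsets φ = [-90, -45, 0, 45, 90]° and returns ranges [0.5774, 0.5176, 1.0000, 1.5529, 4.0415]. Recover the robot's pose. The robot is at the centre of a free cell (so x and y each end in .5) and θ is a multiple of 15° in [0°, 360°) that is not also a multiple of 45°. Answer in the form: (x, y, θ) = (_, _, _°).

(x, y, θ) = (3.5, 1.5, 330°)

Enumerate (i+0.5, j+0.5, θ) over the 18 free cells and 16 admissible headings. For each, cast all 5 beams and compare to the given ranges.
  (6.5, 2.5, 120°): beam 3 = 0.5774 ≠ 1.0000 ✗
  (4.5, 3.5, 15°): beam 1 = 1.9319 ≠ 0.5774 ✗
  (5.5, 2.5, 330°): beam 3 = 1.7321 ≠ 1.0000 ✗
  (6.5, 1.5, 195°): beam 1 = 1.5529 ≠ 0.5774 ✗
  …
  (3.5, 1.5, 330°): r_1=0.5774, r_2=0.5176, r_3=1.0000, r_4=1.5529, r_5=4.0415 — all match ✓
Only this pose fits every beam.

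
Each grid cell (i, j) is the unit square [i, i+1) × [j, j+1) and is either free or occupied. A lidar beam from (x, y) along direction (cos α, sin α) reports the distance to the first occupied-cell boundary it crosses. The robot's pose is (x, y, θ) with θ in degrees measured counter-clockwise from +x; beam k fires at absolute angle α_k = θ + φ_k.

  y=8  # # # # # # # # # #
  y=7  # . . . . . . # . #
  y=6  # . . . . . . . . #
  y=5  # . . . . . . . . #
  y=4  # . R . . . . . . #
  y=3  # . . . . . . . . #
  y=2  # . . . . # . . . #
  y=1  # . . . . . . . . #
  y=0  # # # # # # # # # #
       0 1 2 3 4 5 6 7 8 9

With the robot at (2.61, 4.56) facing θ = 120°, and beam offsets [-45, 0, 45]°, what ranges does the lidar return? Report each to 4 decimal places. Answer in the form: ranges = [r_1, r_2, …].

beam 1: φ=-45°, α=75°
  cosα=0.2588 sinα=0.9659 | (2,4) | tMaxX 1.5068 tMaxY 0.4555 | tΔX 3.8637 tΔY 1.0353
    t=0.4555 [y] (2,5)
    t=1.4908 [y] (2,6)
    t=1.5068 [x] (3,6)
    t=2.5261 [y] (3,7)
    t=3.5614 [y] (3,8) — stop
  → r_1 = 3.5614
beam 2: φ=0°, α=120°
  cosα=-0.5000 sinα=0.8660 | (2,4) | tMaxX 1.2200 tMaxY 0.5081 | tΔX 2.0000 tΔY 1.1547
    t=0.5081 [y] (2,5)
    t=1.2200 [x] (1,5)
    t=1.6628 [y] (1,6)
    t=2.8175 [y] (1,7)
    t=3.2200 [x] (0,7) — stop
  → r_2 = 3.2200
beam 3: φ=45°, α=165°
  cosα=-0.9659 sinα=0.2588 | (2,4) | tMaxX 0.6315 tMaxY 1.7000 | tΔX 1.0353 tΔY 3.8637
    t=0.6315 [x] (1,4)
    t=1.6668 [x] (0,4) — stop
  → r_3 = 1.6668

ranges = [3.5614, 3.2200, 1.6668]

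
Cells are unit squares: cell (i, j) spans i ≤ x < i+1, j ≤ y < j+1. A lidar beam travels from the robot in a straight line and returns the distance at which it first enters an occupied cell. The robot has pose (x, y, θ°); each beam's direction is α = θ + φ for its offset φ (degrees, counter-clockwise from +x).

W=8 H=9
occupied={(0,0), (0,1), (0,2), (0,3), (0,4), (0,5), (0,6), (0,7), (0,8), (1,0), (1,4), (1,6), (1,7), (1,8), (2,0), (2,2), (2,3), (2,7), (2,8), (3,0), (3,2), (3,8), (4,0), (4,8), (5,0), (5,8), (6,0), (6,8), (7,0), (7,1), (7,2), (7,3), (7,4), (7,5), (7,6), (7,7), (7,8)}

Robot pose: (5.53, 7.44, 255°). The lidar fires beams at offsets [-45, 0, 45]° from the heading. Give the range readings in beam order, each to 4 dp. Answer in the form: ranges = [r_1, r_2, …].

beam 1: φ=-45°, α=210°
  d=(-0.8660,-0.5000)  start (5,7)  tX=0.6120 tY=0.8800  stride 1/|dx|=1.1547 1/|dy|=2.0000
    cross x-line → (4,7), t=0.6120
    cross y-line → (4,6), t=0.8800
    cross x-line → (3,6), t=1.7667
    cross y-line → (3,5), t=2.8800
    cross x-line → (2,5), t=2.9214
    cross x-line → (1,5), t=4.0761
    cross y-line → (1,4), t=4.8800 (wall)
  → r_1 = 4.8800
beam 2: φ=0°, α=255°
  d=(-0.2588,-0.9659)  start (5,7)  tX=2.0478 tY=0.4555  stride 1/|dx|=3.8637 1/|dy|=1.0353
    cross y-line → (5,6), t=0.4555
    cross y-line → (5,5), t=1.4908
    cross x-line → (4,5), t=2.0478
    cross y-line → (4,4), t=2.5261
    cross y-line → (4,3), t=3.5614
    cross y-line → (4,2), t=4.5966
    cross y-line → (4,1), t=5.6319
    cross x-line → (3,1), t=5.9115
    cross y-line → (3,0), t=6.6672 (wall)
  → r_2 = 6.6672
beam 3: φ=45°, α=300°
  d=(0.5000,-0.8660)  start (5,7)  tX=0.9400 tY=0.5081  stride 1/|dx|=2.0000 1/|dy|=1.1547
    cross y-line → (5,6), t=0.5081
    cross x-line → (6,6), t=0.9400
    cross y-line → (6,5), t=1.6628
    cross y-line → (6,4), t=2.8175
    cross x-line → (7,4), t=2.9400 (wall)
  → r_3 = 2.9400

ranges = [4.8800, 6.6672, 2.9400]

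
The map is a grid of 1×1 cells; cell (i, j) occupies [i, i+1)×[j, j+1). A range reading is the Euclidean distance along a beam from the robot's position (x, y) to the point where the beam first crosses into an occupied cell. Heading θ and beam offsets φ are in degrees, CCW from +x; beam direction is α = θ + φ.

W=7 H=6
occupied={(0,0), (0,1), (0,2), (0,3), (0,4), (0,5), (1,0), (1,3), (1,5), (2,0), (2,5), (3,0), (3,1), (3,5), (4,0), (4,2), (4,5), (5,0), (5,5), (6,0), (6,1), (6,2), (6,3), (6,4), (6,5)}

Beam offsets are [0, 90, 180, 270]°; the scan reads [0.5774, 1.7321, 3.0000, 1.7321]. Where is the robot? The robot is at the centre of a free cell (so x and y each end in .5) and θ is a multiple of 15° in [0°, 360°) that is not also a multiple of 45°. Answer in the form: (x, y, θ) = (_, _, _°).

Enumerate (i+0.5, j+0.5, θ) over the 17 free cells and 16 admissible headings. For each, cast all 4 beams and compare to the given ranges.
  (3.5, 2.5, 285°): beam 1 = 0.5176 ≠ 0.5774 ✗
  (5.5, 2.5, 195°): beam 1 = 0.5176 ≠ 0.5774 ✗
  (1.5, 4.5, 75°): beam 1 = 0.5176 ≠ 0.5774 ✗
  (5.5, 4.5, 15°): beam 1 = 0.5176 ≠ 0.5774 ✗
  (2.5, 4.5, 120°): beam 2 = 1.0000 ≠ 1.7321 ✗
  …
  (2.5, 3.5, 210°): r_1=0.5774, r_2=1.7321, r_3=3.0000, r_4=1.7321 — all match ✓
Only this pose fits every beam.

(x, y, θ) = (2.5, 3.5, 210°)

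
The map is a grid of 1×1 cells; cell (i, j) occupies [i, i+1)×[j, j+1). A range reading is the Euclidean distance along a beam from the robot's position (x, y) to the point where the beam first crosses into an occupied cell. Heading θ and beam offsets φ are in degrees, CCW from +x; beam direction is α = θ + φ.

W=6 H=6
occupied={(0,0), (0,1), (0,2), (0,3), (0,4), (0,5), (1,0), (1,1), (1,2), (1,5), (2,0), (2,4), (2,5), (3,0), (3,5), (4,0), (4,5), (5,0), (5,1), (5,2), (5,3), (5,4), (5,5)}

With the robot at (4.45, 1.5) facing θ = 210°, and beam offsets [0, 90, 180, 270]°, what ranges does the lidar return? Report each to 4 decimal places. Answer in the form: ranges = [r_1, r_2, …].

beam 1: φ=0°, α=210°
  d=(-0.8660,-0.5000)  start (4,1)  tX=0.5196 tY=1.0000  stride 1/|dx|=1.1547 1/|dy|=2.0000
    cross x-line → (3,1), t=0.5196
    cross y-line → (3,0), t=1.0000 (wall)
  → r_1 = 1.0000
beam 2: φ=90°, α=300°
  d=(0.5000,-0.8660)  start (4,1)  tX=1.1000 tY=0.5774  stride 1/|dx|=2.0000 1/|dy|=1.1547
    cross y-line → (4,0), t=0.5774 (wall)
  → r_2 = 0.5774
beam 3: φ=180°, α=30°
  d=(0.8660,0.5000)  start (4,1)  tX=0.6351 tY=1.0000  stride 1/|dx|=1.1547 1/|dy|=2.0000
    cross x-line → (5,1), t=0.6351 (wall)
  → r_3 = 0.6351
beam 4: φ=270°, α=120°
  d=(-0.5000,0.8660)  start (4,1)  tX=0.9000 tY=0.5774  stride 1/|dx|=2.0000 1/|dy|=1.1547
    cross y-line → (4,2), t=0.5774
    cross x-line → (3,2), t=0.9000
    cross y-line → (3,3), t=1.7321
    cross y-line → (3,4), t=2.8868
    cross x-line → (2,4), t=2.9000 (wall)
  → r_4 = 2.9000

ranges = [1.0000, 0.5774, 0.6351, 2.9000]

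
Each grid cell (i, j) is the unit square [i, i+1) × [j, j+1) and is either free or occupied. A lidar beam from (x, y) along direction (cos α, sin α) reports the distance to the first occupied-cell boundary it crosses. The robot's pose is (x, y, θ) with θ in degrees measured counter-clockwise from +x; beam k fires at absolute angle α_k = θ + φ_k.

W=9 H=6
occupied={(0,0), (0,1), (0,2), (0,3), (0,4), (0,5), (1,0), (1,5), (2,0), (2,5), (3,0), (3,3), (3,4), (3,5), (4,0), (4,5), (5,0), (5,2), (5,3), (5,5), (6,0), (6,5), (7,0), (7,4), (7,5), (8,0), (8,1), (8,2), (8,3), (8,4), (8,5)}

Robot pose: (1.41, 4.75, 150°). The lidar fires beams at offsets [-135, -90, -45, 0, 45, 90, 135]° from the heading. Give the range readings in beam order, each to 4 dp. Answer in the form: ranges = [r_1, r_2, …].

beam 1: φ=-135°, α=15°
  cosα=0.9659 sinα=0.2588 | (1,4) | tMaxX 0.6108 tMaxY 0.9659 | tΔX 1.0353 tΔY 3.8637
    t=0.6108 [x] (2,4)
    t=0.9659 [y] (2,5) — stop
  → r_1 = 0.9659
beam 2: φ=-90°, α=60°
  cosα=0.5000 sinα=0.8660 | (1,4) | tMaxX 1.1800 tMaxY 0.2887 | tΔX 2.0000 tΔY 1.1547
    t=0.2887 [y] (1,5) — stop
  → r_2 = 0.2887
beam 3: φ=-45°, α=105°
  cosα=-0.2588 sinα=0.9659 | (1,4) | tMaxX 1.5841 tMaxY 0.2588 | tΔX 3.8637 tΔY 1.0353
    t=0.2588 [y] (1,5) — stop
  → r_3 = 0.2588
beam 4: φ=0°, α=150°
  cosα=-0.8660 sinα=0.5000 | (1,4) | tMaxX 0.4734 tMaxY 0.5000 | tΔX 1.1547 tΔY 2.0000
    t=0.4734 [x] (0,4) — stop
  → r_4 = 0.4734
beam 5: φ=45°, α=195°
  cosα=-0.9659 sinα=-0.2588 | (1,4) | tMaxX 0.4245 tMaxY 2.8978 | tΔX 1.0353 tΔY 3.8637
    t=0.4245 [x] (0,4) — stop
  → r_5 = 0.4245
beam 6: φ=90°, α=240°
  cosα=-0.5000 sinα=-0.8660 | (1,4) | tMaxX 0.8200 tMaxY 0.8660 | tΔX 2.0000 tΔY 1.1547
    t=0.8200 [x] (0,4) — stop
  → r_6 = 0.8200
beam 7: φ=135°, α=285°
  cosα=0.2588 sinα=-0.9659 | (1,4) | tMaxX 2.2796 tMaxY 0.7765 | tΔX 3.8637 tΔY 1.0353
    t=0.7765 [y] (1,3)
    t=1.8117 [y] (1,2)
    t=2.2796 [x] (2,2)
    t=2.8470 [y] (2,1)
    t=3.8823 [y] (2,0) — stop
  → r_7 = 3.8823

ranges = [0.9659, 0.2887, 0.2588, 0.4734, 0.4245, 0.8200, 3.8823]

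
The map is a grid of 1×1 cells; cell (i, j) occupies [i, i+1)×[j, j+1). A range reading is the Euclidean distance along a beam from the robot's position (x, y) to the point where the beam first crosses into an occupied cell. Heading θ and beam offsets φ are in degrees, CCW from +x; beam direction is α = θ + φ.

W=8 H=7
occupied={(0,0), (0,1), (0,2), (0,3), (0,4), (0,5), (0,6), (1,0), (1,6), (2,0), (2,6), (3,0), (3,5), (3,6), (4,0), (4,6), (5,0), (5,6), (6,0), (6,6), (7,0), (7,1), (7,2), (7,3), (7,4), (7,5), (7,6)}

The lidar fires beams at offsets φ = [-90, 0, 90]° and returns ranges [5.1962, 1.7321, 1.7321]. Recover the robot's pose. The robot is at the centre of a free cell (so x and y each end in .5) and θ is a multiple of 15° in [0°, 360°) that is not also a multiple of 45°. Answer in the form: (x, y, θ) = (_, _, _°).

(x, y, θ) = (5.5, 2.5, 240°)

Enumerate (i+0.5, j+0.5, θ) over the 29 free cells and 16 admissible headings. For each, cast all 3 beams and compare to the given ranges.
  (6.5, 3.5, 195°): beam 1 = 2.5882 ≠ 5.1962 ✗
  (6.5, 5.5, 195°): beam 1 = 0.5176 ≠ 5.1962 ✗
  (1.5, 3.5, 330°): beam 1 = 1.0000 ≠ 5.1962 ✗
  (1.5, 4.5, 150°): beam 1 = 1.7321 ≠ 5.1962 ✗
  …
  (5.5, 2.5, 240°): r_1=5.1962, r_2=1.7321, r_3=1.7321 — all match ✓
No second candidate reproduces the full scan.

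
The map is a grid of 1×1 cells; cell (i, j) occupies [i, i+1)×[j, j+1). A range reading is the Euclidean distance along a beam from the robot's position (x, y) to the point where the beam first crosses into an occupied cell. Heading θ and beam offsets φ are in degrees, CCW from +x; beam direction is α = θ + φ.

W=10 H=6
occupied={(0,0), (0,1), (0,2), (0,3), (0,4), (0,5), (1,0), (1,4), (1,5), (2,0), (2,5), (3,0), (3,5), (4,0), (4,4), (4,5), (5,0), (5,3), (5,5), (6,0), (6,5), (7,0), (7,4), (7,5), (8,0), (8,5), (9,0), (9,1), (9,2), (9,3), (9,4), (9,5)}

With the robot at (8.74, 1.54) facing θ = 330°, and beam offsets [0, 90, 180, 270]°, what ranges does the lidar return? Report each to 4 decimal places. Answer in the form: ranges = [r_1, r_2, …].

ranges = [0.3002, 0.5200, 3.1639, 0.6235]

beam 1: φ=0°, α=330°
  direction (0.8660, -0.5000); cell (8,1); t to first gridline: x 0.3002, y 1.0800 (then +1.1547 / +2.0000)
    (9,1) via x @ 0.3002  # hit
  → r_1 = 0.3002
beam 2: φ=90°, α=60°
  direction (0.5000, 0.8660); cell (8,1); t to first gridline: x 0.5200, y 0.5312 (then +2.0000 / +1.1547)
    (9,1) via x @ 0.5200  # hit
  → r_2 = 0.5200
beam 3: φ=180°, α=150°
  direction (-0.8660, 0.5000); cell (8,1); t to first gridline: x 0.8545, y 0.9200 (then +1.1547 / +2.0000)
    (7,1) via x @ 0.8545
    (7,2) via y @ 0.9200
    (6,2) via x @ 2.0092
    (6,3) via y @ 2.9200
    (5,3) via x @ 3.1639  # hit
  → r_3 = 3.1639
beam 4: φ=270°, α=240°
  direction (-0.5000, -0.8660); cell (8,1); t to first gridline: x 1.4800, y 0.6235 (then +2.0000 / +1.1547)
    (8,0) via y @ 0.6235  # hit
  → r_4 = 0.6235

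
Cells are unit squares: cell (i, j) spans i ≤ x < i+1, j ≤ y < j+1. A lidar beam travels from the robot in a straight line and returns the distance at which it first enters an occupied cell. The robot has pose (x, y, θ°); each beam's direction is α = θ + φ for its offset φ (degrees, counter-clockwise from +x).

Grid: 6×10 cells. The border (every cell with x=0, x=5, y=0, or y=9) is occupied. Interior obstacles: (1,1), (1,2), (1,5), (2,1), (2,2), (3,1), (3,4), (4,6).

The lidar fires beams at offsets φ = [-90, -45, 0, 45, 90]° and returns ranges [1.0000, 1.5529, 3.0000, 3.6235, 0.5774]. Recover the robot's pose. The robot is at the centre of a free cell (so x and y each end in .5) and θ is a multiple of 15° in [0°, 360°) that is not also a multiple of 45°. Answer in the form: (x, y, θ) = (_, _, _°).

Enumerate (i+0.5, j+0.5, θ) over the 24 free cells and 16 admissible headings. For each, cast all 5 beams and compare to the given ranges.
  (4.5, 7.5, 60°): beam 1 = 0.5774 ≠ 1.0000 ✗
  (3.5, 8.5, 285°): beam 1 = 2.5882 ≠ 1.0000 ✗
  (4.5, 3.5, 255°): beam 1 = 3.6235 ≠ 1.0000 ✗
  …
  (4.5, 7.5, 150°): r_1=1.0000, r_2=1.5529, r_3=3.0000, r_4=3.6235, r_5=0.5774 — all match ✓
Only this pose fits every beam.

(x, y, θ) = (4.5, 7.5, 150°)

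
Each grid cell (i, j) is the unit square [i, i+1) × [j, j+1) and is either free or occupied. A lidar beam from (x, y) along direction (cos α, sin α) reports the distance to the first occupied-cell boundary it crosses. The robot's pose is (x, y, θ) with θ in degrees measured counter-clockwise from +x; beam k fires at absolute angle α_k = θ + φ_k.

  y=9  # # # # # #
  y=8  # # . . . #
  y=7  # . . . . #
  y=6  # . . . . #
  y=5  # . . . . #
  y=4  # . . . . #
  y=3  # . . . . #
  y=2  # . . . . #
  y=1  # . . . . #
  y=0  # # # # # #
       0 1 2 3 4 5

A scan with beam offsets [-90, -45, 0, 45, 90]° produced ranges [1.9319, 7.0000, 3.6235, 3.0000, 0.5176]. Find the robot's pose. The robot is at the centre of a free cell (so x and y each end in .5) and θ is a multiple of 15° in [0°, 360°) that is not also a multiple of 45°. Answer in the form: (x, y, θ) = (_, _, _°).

The pose lattice has 31·16 = 496 candidates. Test each by forward raycasting.
  (4.5, 5.5, 150°): beam 1 = 1.0000 ≠ 1.9319 ✗
  (4.5, 3.5, 345°): beam 1 = 2.5882 ≠ 1.9319 ✗
  (3.5, 2.5, 165°): beam 1 = 5.7956 ≠ 1.9319 ✗
  (3.5, 6.5, 75°): beam 1 = 1.5529 ≠ 1.9319 ✗
  …
  (1.5, 7.5, 345°): r_1=1.9319, r_2=7.0000, r_3=3.6235, r_4=3.0000, r_5=0.5176 — all match ✓
No second candidate reproduces the full scan.

(x, y, θ) = (1.5, 7.5, 345°)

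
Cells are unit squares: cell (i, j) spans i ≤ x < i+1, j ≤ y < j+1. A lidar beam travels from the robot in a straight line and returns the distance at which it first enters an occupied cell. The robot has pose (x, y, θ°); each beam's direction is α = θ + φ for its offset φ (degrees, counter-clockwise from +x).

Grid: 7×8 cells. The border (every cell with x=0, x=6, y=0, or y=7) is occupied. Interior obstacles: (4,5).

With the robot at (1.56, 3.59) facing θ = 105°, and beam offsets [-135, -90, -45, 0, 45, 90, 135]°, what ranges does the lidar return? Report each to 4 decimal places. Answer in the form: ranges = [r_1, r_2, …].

beam 1: φ=-135°, α=330°
  direction (0.8660, -0.5000); cell (1,3); t to first gridline: x 0.5081, y 1.1800 (then +1.1547 / +2.0000)
    (2,3) via x @ 0.5081
    (2,2) via y @ 1.1800
    (3,2) via x @ 1.6628
    (4,2) via x @ 2.8175
    (4,1) via y @ 3.1800
    (5,1) via x @ 3.9722
    (6,1) via x @ 5.1269  # hit
  → r_1 = 5.1269
beam 2: φ=-90°, α=15°
  direction (0.9659, 0.2588); cell (1,3); t to first gridline: x 0.4555, y 1.5841 (then +1.0353 / +3.8637)
    (2,3) via x @ 0.4555
    (3,3) via x @ 1.4908
    (3,4) via y @ 1.5841
    (4,4) via x @ 2.5261
    (5,4) via x @ 3.5614
    (6,4) via x @ 4.5966  # hit
  → r_2 = 4.5966
beam 3: φ=-45°, α=60°
  direction (0.5000, 0.8660); cell (1,3); t to first gridline: x 0.8800, y 0.4734 (then +2.0000 / +1.1547)
    (1,4) via y @ 0.4734
    (2,4) via x @ 0.8800
    (2,5) via y @ 1.6281
    (2,6) via y @ 2.7828
    (3,6) via x @ 2.8800
    (3,7) via y @ 3.9375  # hit
  → r_3 = 3.9375
beam 4: φ=0°, α=105°
  direction (-0.2588, 0.9659); cell (1,3); t to first gridline: x 2.1637, y 0.4245 (then +3.8637 / +1.0353)
    (1,4) via y @ 0.4245
    (1,5) via y @ 1.4597
    (0,5) via x @ 2.1637  # hit
  → r_4 = 2.1637
beam 5: φ=45°, α=150°
  direction (-0.8660, 0.5000); cell (1,3); t to first gridline: x 0.6466, y 0.8200 (then +1.1547 / +2.0000)
    (0,3) via x @ 0.6466  # hit
  → r_5 = 0.6466
beam 6: φ=90°, α=195°
  direction (-0.9659, -0.2588); cell (1,3); t to first gridline: x 0.5798, y 2.2796 (then +1.0353 / +3.8637)
    (0,3) via x @ 0.5798  # hit
  → r_6 = 0.5798
beam 7: φ=135°, α=240°
  direction (-0.5000, -0.8660); cell (1,3); t to first gridline: x 1.1200, y 0.6813 (then +2.0000 / +1.1547)
    (1,2) via y @ 0.6813
    (0,2) via x @ 1.1200  # hit
  → r_7 = 1.1200

ranges = [5.1269, 4.5966, 3.9375, 2.1637, 0.6466, 0.5798, 1.1200]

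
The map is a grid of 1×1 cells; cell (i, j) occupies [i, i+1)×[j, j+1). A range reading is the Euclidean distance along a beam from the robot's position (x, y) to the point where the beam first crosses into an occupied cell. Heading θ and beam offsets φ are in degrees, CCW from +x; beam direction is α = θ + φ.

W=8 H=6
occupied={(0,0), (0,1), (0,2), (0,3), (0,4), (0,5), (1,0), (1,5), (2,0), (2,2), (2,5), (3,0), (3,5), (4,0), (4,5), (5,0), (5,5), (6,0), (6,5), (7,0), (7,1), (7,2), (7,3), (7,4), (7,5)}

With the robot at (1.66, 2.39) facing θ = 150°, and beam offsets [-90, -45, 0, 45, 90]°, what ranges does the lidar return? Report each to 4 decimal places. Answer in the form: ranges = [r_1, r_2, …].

beam 1: φ=-90°, α=60°
  direction (0.5000, 0.8660); cell (1,2); t to first gridline: x 0.6800, y 0.7044 (then +2.0000 / +1.1547)
    (2,2) via x @ 0.6800  # hit
  → r_1 = 0.6800
beam 2: φ=-45°, α=105°
  direction (-0.2588, 0.9659); cell (1,2); t to first gridline: x 2.5500, y 0.6315 (then +3.8637 / +1.0353)
    (1,3) via y @ 0.6315
    (1,4) via y @ 1.6668
    (0,4) via x @ 2.5500  # hit
  → r_2 = 2.5500
beam 3: φ=0°, α=150°
  direction (-0.8660, 0.5000); cell (1,2); t to first gridline: x 0.7621, y 1.2200 (then +1.1547 / +2.0000)
    (0,2) via x @ 0.7621  # hit
  → r_3 = 0.7621
beam 4: φ=45°, α=195°
  direction (-0.9659, -0.2588); cell (1,2); t to first gridline: x 0.6833, y 1.5068 (then +1.0353 / +3.8637)
    (0,2) via x @ 0.6833  # hit
  → r_4 = 0.6833
beam 5: φ=90°, α=240°
  direction (-0.5000, -0.8660); cell (1,2); t to first gridline: x 1.3200, y 0.4503 (then +2.0000 / +1.1547)
    (1,1) via y @ 0.4503
    (0,1) via x @ 1.3200  # hit
  → r_5 = 1.3200

ranges = [0.6800, 2.5500, 0.7621, 0.6833, 1.3200]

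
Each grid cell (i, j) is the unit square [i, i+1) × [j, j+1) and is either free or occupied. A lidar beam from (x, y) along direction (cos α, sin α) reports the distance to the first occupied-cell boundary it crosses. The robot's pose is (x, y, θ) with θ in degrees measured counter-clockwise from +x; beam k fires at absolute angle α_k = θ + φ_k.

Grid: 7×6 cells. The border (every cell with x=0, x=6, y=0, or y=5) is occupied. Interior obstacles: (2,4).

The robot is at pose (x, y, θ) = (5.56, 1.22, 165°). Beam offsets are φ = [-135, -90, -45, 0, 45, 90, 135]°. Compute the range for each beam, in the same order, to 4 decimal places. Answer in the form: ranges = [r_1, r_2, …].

ranges = [0.5081, 1.7000, 4.3648, 4.7209, 0.4400, 0.2278, 0.2540]

beam 1: φ=-135°, α=30°
  dir = (cos 30°, sin 30°) = (0.8660, 0.5000); from cell (5,1)
  next x-line at t=0.5081, next y-line at t=1.5600; Δt_x=1.1547, Δt_y=2.0000
    x: enter (6,1) at t=0.5081 ← occupied
  → r_1 = 0.5081
beam 2: φ=-90°, α=75°
  dir = (cos 75°, sin 75°) = (0.2588, 0.9659); from cell (5,1)
  next x-line at t=1.7000, next y-line at t=0.8075; Δt_x=3.8637, Δt_y=1.0353
    y: enter (5,2) at t=0.8075
    x: enter (6,2) at t=1.7000 ← occupied
  → r_2 = 1.7000
beam 3: φ=-45°, α=120°
  dir = (cos 120°, sin 120°) = (-0.5000, 0.8660); from cell (5,1)
  next x-line at t=1.1200, next y-line at t=0.9007; Δt_x=2.0000, Δt_y=1.1547
    y: enter (5,2) at t=0.9007
    x: enter (4,2) at t=1.1200
    y: enter (4,3) at t=2.0554
    x: enter (3,3) at t=3.1200
    y: enter (3,4) at t=3.2101
    y: enter (3,5) at t=4.3648 ← occupied
  → r_3 = 4.3648
beam 4: φ=0°, α=165°
  dir = (cos 165°, sin 165°) = (-0.9659, 0.2588); from cell (5,1)
  next x-line at t=0.5798, next y-line at t=3.0137; Δt_x=1.0353, Δt_y=3.8637
    x: enter (4,1) at t=0.5798
    x: enter (3,1) at t=1.6150
    x: enter (2,1) at t=2.6503
    y: enter (2,2) at t=3.0137
    x: enter (1,2) at t=3.6856
    x: enter (0,2) at t=4.7209 ← occupied
  → r_4 = 4.7209
beam 5: φ=45°, α=210°
  dir = (cos 210°, sin 210°) = (-0.8660, -0.5000); from cell (5,1)
  next x-line at t=0.6466, next y-line at t=0.4400; Δt_x=1.1547, Δt_y=2.0000
    y: enter (5,0) at t=0.4400 ← occupied
  → r_5 = 0.4400
beam 6: φ=90°, α=255°
  dir = (cos 255°, sin 255°) = (-0.2588, -0.9659); from cell (5,1)
  next x-line at t=2.1637, next y-line at t=0.2278; Δt_x=3.8637, Δt_y=1.0353
    y: enter (5,0) at t=0.2278 ← occupied
  → r_6 = 0.2278
beam 7: φ=135°, α=300°
  dir = (cos 300°, sin 300°) = (0.5000, -0.8660); from cell (5,1)
  next x-line at t=0.8800, next y-line at t=0.2540; Δt_x=2.0000, Δt_y=1.1547
    y: enter (5,0) at t=0.2540 ← occupied
  → r_7 = 0.2540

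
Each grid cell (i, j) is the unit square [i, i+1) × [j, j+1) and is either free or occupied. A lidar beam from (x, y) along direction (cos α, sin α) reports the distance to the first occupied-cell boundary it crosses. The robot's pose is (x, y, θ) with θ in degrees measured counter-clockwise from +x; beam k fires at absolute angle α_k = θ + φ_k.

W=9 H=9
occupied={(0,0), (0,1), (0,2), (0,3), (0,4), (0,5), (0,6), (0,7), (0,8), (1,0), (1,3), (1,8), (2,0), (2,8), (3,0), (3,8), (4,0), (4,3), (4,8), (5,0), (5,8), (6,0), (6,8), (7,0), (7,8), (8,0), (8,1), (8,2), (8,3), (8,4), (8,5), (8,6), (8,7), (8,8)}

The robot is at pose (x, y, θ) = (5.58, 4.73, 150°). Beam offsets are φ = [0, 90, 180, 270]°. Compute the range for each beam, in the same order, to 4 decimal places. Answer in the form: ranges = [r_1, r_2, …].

ranges = [5.2885, 1.1600, 2.7944, 3.7759]

beam 1: φ=0°, α=150°
  d=(-0.8660,0.5000)  start (5,4)  tX=0.6697 tY=0.5400  stride 1/|dx|=1.1547 1/|dy|=2.0000
    cross y-line → (5,5), t=0.5400
    cross x-line → (4,5), t=0.6697
    cross x-line → (3,5), t=1.8244
    cross y-line → (3,6), t=2.5400
    cross x-line → (2,6), t=2.9791
    cross x-line → (1,6), t=4.1338
    cross y-line → (1,7), t=4.5400
    cross x-line → (0,7), t=5.2885 (wall)
  → r_1 = 5.2885
beam 2: φ=90°, α=240°
  d=(-0.5000,-0.8660)  start (5,4)  tX=1.1600 tY=0.8429  stride 1/|dx|=2.0000 1/|dy|=1.1547
    cross y-line → (5,3), t=0.8429
    cross x-line → (4,3), t=1.1600 (wall)
  → r_2 = 1.1600
beam 3: φ=180°, α=330°
  d=(0.8660,-0.5000)  start (5,4)  tX=0.4850 tY=1.4600  stride 1/|dx|=1.1547 1/|dy|=2.0000
    cross x-line → (6,4), t=0.4850
    cross y-line → (6,3), t=1.4600
    cross x-line → (7,3), t=1.6397
    cross x-line → (8,3), t=2.7944 (wall)
  → r_3 = 2.7944
beam 4: φ=270°, α=60°
  d=(0.5000,0.8660)  start (5,4)  tX=0.8400 tY=0.3118  stride 1/|dx|=2.0000 1/|dy|=1.1547
    cross y-line → (5,5), t=0.3118
    cross x-line → (6,5), t=0.8400
    cross y-line → (6,6), t=1.4665
    cross y-line → (6,7), t=2.6212
    cross x-line → (7,7), t=2.8400
    cross y-line → (7,8), t=3.7759 (wall)
  → r_4 = 3.7759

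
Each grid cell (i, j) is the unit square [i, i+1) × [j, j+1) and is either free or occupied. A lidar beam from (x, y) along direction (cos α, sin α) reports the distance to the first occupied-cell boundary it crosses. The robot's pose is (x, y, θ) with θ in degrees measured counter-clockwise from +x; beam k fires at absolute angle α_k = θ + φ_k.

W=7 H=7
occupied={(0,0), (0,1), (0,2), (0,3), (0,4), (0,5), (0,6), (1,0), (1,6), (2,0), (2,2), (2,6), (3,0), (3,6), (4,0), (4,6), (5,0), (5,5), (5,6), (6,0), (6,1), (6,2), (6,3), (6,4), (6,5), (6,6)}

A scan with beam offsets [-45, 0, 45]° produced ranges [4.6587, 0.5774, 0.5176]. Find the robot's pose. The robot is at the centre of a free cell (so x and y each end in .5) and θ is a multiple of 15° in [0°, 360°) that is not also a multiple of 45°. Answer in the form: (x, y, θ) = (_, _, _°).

(x, y, θ) = (4.5, 5.5, 330°)

Enumerate (i+0.5, j+0.5, θ) over the 23 free cells and 16 admissible headings. For each, cast all 3 beams and compare to the given ranges.
  (4.5, 5.5, 120°): beam 1 = 0.5176 ≠ 4.6587 ✗
  (2.5, 5.5, 150°): beam 1 = 0.5176 ≠ 4.6587 ✗
  (4.5, 4.5, 120°): beam 1 = 1.5529 ≠ 4.6587 ✗
  …
  (4.5, 5.5, 330°): r_1=4.6587, r_2=0.5774, r_3=0.5176 — all match ✓
Unique over the lattice → pose = (4.5, 5.5, 330°).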